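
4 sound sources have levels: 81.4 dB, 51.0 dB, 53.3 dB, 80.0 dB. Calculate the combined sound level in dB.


Formula: L_total = 10 * log10( sum(10^(Li/10)) )
  Source 1: 10^(81.4/10) = 138038426.4603
  Source 2: 10^(51.0/10) = 125892.5412
  Source 3: 10^(53.3/10) = 213796.209
  Source 4: 10^(80.0/10) = 100000000.0
Sum of linear values = 238378115.2105
L_total = 10 * log10(238378115.2105) = 83.77

83.77 dB


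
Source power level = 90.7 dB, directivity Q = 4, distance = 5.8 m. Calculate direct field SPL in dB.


Given values:
  Lw = 90.7 dB, Q = 4, r = 5.8 m
Formula: SPL = Lw + 10 * log10(Q / (4 * pi * r^2))
Compute 4 * pi * r^2 = 4 * pi * 5.8^2 = 422.7327
Compute Q / denom = 4 / 422.7327 = 0.00946224
Compute 10 * log10(0.00946224) = -20.2401
SPL = 90.7 + (-20.2401) = 70.46

70.46 dB


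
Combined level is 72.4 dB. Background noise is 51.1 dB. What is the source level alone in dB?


Given values:
  L_total = 72.4 dB, L_bg = 51.1 dB
Formula: L_source = 10 * log10(10^(L_total/10) - 10^(L_bg/10))
Convert to linear:
  10^(72.4/10) = 17378008.2875
  10^(51.1/10) = 128824.9552
Difference: 17378008.2875 - 128824.9552 = 17249183.3323
L_source = 10 * log10(17249183.3323) = 72.37

72.37 dB


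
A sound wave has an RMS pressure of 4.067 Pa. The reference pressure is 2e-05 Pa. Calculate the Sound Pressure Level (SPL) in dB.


Given values:
  p = 4.067 Pa
  p_ref = 2e-05 Pa
Formula: SPL = 20 * log10(p / p_ref)
Compute ratio: p / p_ref = 4.067 / 2e-05 = 203350
Compute log10: log10(203350) = 5.308244
Multiply: SPL = 20 * 5.308244 = 106.16

106.16 dB


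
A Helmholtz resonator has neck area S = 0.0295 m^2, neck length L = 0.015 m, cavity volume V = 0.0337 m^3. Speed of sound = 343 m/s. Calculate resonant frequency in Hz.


Given values:
  S = 0.0295 m^2, L = 0.015 m, V = 0.0337 m^3, c = 343 m/s
Formula: f = (c / (2*pi)) * sqrt(S / (V * L))
Compute V * L = 0.0337 * 0.015 = 0.0005055
Compute S / (V * L) = 0.0295 / 0.0005055 = 58.3581
Compute sqrt(58.3581) = 7.639247
Compute c / (2*pi) = 343 / 6.283185 = 54.590148
f = 54.590148 * 7.639247 = 417.03

417.03 Hz


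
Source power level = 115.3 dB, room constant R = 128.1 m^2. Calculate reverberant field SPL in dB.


Given values:
  Lw = 115.3 dB, R = 128.1 m^2
Formula: SPL = Lw + 10 * log10(4 / R)
Compute 4 / R = 4 / 128.1 = 0.031226
Compute 10 * log10(0.031226) = -15.0548
SPL = 115.3 + (-15.0548) = 100.25

100.25 dB


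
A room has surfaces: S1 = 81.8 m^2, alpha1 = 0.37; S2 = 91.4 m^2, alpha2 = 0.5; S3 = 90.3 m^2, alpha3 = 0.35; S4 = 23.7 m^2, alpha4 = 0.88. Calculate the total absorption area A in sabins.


Given surfaces:
  Surface 1: 81.8 * 0.37 = 30.266
  Surface 2: 91.4 * 0.5 = 45.7
  Surface 3: 90.3 * 0.35 = 31.605
  Surface 4: 23.7 * 0.88 = 20.856
Formula: A = sum(Si * alpha_i)
A = 30.266 + 45.7 + 31.605 + 20.856
A = 128.43

128.43 sabins


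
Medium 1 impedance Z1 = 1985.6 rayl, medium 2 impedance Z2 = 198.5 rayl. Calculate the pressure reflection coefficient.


Given values:
  Z1 = 1985.6 rayl, Z2 = 198.5 rayl
Formula: R = (Z2 - Z1) / (Z2 + Z1)
Numerator: Z2 - Z1 = 198.5 - 1985.6 = -1787.1
Denominator: Z2 + Z1 = 198.5 + 1985.6 = 2184.1
R = -1787.1 / 2184.1 = -0.8182

-0.8182


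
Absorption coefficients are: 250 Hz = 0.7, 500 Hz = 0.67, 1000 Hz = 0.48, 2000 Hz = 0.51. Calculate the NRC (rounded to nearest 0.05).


Given values:
  a_250 = 0.7, a_500 = 0.67
  a_1000 = 0.48, a_2000 = 0.51
Formula: NRC = (a250 + a500 + a1000 + a2000) / 4
Sum = 0.7 + 0.67 + 0.48 + 0.51 = 2.36
NRC = 2.36 / 4 = 0.59
Rounded to nearest 0.05: 0.6

0.6


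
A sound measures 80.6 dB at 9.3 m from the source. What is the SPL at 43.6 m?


Given values:
  SPL1 = 80.6 dB, r1 = 9.3 m, r2 = 43.6 m
Formula: SPL2 = SPL1 - 20 * log10(r2 / r1)
Compute ratio: r2 / r1 = 43.6 / 9.3 = 4.6882
Compute log10: log10(4.6882) = 0.671006
Compute drop: 20 * 0.671006 = 13.4201
SPL2 = 80.6 - 13.4201 = 67.18

67.18 dB


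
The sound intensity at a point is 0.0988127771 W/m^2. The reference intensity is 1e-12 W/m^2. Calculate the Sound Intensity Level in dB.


Given values:
  I = 0.0988127771 W/m^2
  I_ref = 1e-12 W/m^2
Formula: SIL = 10 * log10(I / I_ref)
Compute ratio: I / I_ref = 98812777100
Compute log10: log10(98812777100) = 10.994813
Multiply: SIL = 10 * 10.994813 = 109.95

109.95 dB


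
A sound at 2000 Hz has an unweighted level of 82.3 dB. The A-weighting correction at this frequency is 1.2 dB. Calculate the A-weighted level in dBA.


Given values:
  SPL = 82.3 dB
  A-weighting at 2000 Hz = 1.2 dB
Formula: L_A = SPL + A_weight
L_A = 82.3 + (1.2)
L_A = 83.5

83.5 dBA


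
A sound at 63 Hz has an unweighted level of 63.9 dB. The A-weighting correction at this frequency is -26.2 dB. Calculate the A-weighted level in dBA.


Given values:
  SPL = 63.9 dB
  A-weighting at 63 Hz = -26.2 dB
Formula: L_A = SPL + A_weight
L_A = 63.9 + (-26.2)
L_A = 37.7

37.7 dBA


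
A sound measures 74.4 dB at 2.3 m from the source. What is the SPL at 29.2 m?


Given values:
  SPL1 = 74.4 dB, r1 = 2.3 m, r2 = 29.2 m
Formula: SPL2 = SPL1 - 20 * log10(r2 / r1)
Compute ratio: r2 / r1 = 29.2 / 2.3 = 12.6957
Compute log10: log10(12.6957) = 1.103657
Compute drop: 20 * 1.103657 = 22.0731
SPL2 = 74.4 - 22.0731 = 52.33

52.33 dB


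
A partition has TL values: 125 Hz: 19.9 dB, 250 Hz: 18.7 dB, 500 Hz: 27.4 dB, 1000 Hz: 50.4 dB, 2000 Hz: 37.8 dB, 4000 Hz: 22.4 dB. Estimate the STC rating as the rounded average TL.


Given TL values at each frequency:
  125 Hz: 19.9 dB
  250 Hz: 18.7 dB
  500 Hz: 27.4 dB
  1000 Hz: 50.4 dB
  2000 Hz: 37.8 dB
  4000 Hz: 22.4 dB
Formula: STC ~ round(average of TL values)
Sum = 19.9 + 18.7 + 27.4 + 50.4 + 37.8 + 22.4 = 176.6
Average = 176.6 / 6 = 29.43
Rounded: 29

29


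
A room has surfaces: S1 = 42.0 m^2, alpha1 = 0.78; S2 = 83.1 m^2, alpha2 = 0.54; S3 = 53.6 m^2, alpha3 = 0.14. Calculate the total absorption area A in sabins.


Given surfaces:
  Surface 1: 42.0 * 0.78 = 32.76
  Surface 2: 83.1 * 0.54 = 44.874
  Surface 3: 53.6 * 0.14 = 7.504
Formula: A = sum(Si * alpha_i)
A = 32.76 + 44.874 + 7.504
A = 85.14

85.14 sabins


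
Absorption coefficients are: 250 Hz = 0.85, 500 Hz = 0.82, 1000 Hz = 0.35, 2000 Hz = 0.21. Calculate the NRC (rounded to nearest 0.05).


Given values:
  a_250 = 0.85, a_500 = 0.82
  a_1000 = 0.35, a_2000 = 0.21
Formula: NRC = (a250 + a500 + a1000 + a2000) / 4
Sum = 0.85 + 0.82 + 0.35 + 0.21 = 2.23
NRC = 2.23 / 4 = 0.5575
Rounded to nearest 0.05: 0.55

0.55


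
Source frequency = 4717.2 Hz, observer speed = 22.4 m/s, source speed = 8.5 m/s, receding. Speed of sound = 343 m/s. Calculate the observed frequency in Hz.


Given values:
  f_s = 4717.2 Hz, v_o = 22.4 m/s, v_s = 8.5 m/s
  Direction: receding
Formula: f_o = f_s * (c - v_o) / (c + v_s)
Numerator: c - v_o = 343 - 22.4 = 320.6
Denominator: c + v_s = 343 + 8.5 = 351.5
f_o = 4717.2 * 320.6 / 351.5 = 4302.52

4302.52 Hz


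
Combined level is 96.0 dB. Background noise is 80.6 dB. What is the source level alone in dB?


Given values:
  L_total = 96.0 dB, L_bg = 80.6 dB
Formula: L_source = 10 * log10(10^(L_total/10) - 10^(L_bg/10))
Convert to linear:
  10^(96.0/10) = 3981071705.535
  10^(80.6/10) = 114815362.1497
Difference: 3981071705.535 - 114815362.1497 = 3866256343.3853
L_source = 10 * log10(3866256343.3853) = 95.87

95.87 dB


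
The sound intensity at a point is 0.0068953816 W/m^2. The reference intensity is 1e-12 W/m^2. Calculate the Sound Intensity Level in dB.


Given values:
  I = 0.0068953816 W/m^2
  I_ref = 1e-12 W/m^2
Formula: SIL = 10 * log10(I / I_ref)
Compute ratio: I / I_ref = 6895381600
Compute log10: log10(6895381600) = 9.838558
Multiply: SIL = 10 * 9.838558 = 98.39

98.39 dB


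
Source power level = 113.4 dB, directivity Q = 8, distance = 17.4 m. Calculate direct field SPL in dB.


Given values:
  Lw = 113.4 dB, Q = 8, r = 17.4 m
Formula: SPL = Lw + 10 * log10(Q / (4 * pi * r^2))
Compute 4 * pi * r^2 = 4 * pi * 17.4^2 = 3804.5944
Compute Q / denom = 8 / 3804.5944 = 0.00210272
Compute 10 * log10(0.00210272) = -26.7722
SPL = 113.4 + (-26.7722) = 86.63

86.63 dB


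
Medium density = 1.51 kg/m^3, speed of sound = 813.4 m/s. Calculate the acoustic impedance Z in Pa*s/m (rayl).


Given values:
  rho = 1.51 kg/m^3
  c = 813.4 m/s
Formula: Z = rho * c
Z = 1.51 * 813.4
Z = 1228.23

1228.23 rayl


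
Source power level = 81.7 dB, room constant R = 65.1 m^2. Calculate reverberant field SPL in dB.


Given values:
  Lw = 81.7 dB, R = 65.1 m^2
Formula: SPL = Lw + 10 * log10(4 / R)
Compute 4 / R = 4 / 65.1 = 0.061444
Compute 10 * log10(0.061444) = -12.1152
SPL = 81.7 + (-12.1152) = 69.58

69.58 dB


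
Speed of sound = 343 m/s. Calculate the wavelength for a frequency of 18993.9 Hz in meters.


Given values:
  c = 343 m/s, f = 18993.9 Hz
Formula: lambda = c / f
lambda = 343 / 18993.9
lambda = 0.0181

0.0181 m


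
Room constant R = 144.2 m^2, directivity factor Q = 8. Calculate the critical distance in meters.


Given values:
  R = 144.2 m^2, Q = 8
Formula: d_c = 0.141 * sqrt(Q * R)
Compute Q * R = 8 * 144.2 = 1153.6
Compute sqrt(1153.6) = 33.9647
d_c = 0.141 * 33.9647 = 4.789

4.789 m


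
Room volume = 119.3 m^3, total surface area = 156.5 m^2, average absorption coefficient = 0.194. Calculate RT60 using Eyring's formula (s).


Given values:
  V = 119.3 m^3, S = 156.5 m^2, alpha = 0.194
Formula: RT60 = 0.161 * V / (-S * ln(1 - alpha))
Compute ln(1 - 0.194) = ln(0.806) = -0.215672
Denominator: -156.5 * -0.215672 = 33.7527
Numerator: 0.161 * 119.3 = 19.2073
RT60 = 19.2073 / 33.7527 = 0.569

0.569 s


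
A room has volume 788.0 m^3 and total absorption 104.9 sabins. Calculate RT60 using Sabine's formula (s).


Given values:
  V = 788.0 m^3
  A = 104.9 sabins
Formula: RT60 = 0.161 * V / A
Numerator: 0.161 * 788.0 = 126.868
RT60 = 126.868 / 104.9 = 1.209

1.209 s


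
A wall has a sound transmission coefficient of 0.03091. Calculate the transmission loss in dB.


Given values:
  tau = 0.03091
Formula: TL = 10 * log10(1 / tau)
Compute 1 / tau = 1 / 0.03091 = 32.352
Compute log10(32.352) = 1.509901
TL = 10 * 1.509901 = 15.1

15.1 dB


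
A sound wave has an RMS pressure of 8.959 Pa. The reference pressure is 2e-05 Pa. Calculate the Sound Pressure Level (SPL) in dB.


Given values:
  p = 8.959 Pa
  p_ref = 2e-05 Pa
Formula: SPL = 20 * log10(p / p_ref)
Compute ratio: p / p_ref = 8.959 / 2e-05 = 447950
Compute log10: log10(447950) = 5.65123
Multiply: SPL = 20 * 5.65123 = 113.02

113.02 dB


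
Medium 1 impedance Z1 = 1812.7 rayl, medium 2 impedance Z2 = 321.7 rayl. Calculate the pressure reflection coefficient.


Given values:
  Z1 = 1812.7 rayl, Z2 = 321.7 rayl
Formula: R = (Z2 - Z1) / (Z2 + Z1)
Numerator: Z2 - Z1 = 321.7 - 1812.7 = -1491.0
Denominator: Z2 + Z1 = 321.7 + 1812.7 = 2134.4
R = -1491.0 / 2134.4 = -0.6986

-0.6986


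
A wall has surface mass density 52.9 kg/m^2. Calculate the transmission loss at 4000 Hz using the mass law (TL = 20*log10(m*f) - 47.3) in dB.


Given values:
  m = 52.9 kg/m^2, f = 4000 Hz
Formula: TL = 20 * log10(m * f) - 47.3
Compute m * f = 52.9 * 4000 = 211600.0
Compute log10(211600.0) = 5.325516
Compute 20 * 5.325516 = 106.5103
TL = 106.5103 - 47.3 = 59.21

59.21 dB


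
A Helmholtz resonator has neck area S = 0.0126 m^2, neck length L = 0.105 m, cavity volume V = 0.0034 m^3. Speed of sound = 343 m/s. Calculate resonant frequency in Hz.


Given values:
  S = 0.0126 m^2, L = 0.105 m, V = 0.0034 m^3, c = 343 m/s
Formula: f = (c / (2*pi)) * sqrt(S / (V * L))
Compute V * L = 0.0034 * 0.105 = 0.000357
Compute S / (V * L) = 0.0126 / 0.000357 = 35.2941
Compute sqrt(35.2941) = 5.940884
Compute c / (2*pi) = 343 / 6.283185 = 54.590148
f = 54.590148 * 5.940884 = 324.31

324.31 Hz


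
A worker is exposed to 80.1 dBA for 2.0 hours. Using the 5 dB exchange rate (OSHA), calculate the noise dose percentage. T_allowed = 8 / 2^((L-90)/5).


Given values:
  L = 80.1 dBA, T = 2.0 hours
Formula: T_allowed = 8 / 2^((L - 90) / 5)
Compute exponent: (80.1 - 90) / 5 = -1.98
Compute 2^(-1.98) = 0.25349
T_allowed = 8 / 0.25349 = 31.55943 hours
Dose = (T / T_allowed) * 100
Dose = (2.0 / 31.55943) * 100 = 6.34

6.34 %


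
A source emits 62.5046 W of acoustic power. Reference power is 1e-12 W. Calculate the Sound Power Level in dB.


Given values:
  W = 62.5046 W
  W_ref = 1e-12 W
Formula: SWL = 10 * log10(W / W_ref)
Compute ratio: W / W_ref = 62504600000000
Compute log10: log10(62504600000000) = 13.795912
Multiply: SWL = 10 * 13.795912 = 137.96

137.96 dB


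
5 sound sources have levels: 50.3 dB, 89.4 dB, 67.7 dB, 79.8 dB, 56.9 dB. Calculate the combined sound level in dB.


Formula: L_total = 10 * log10( sum(10^(Li/10)) )
  Source 1: 10^(50.3/10) = 107151.9305
  Source 2: 10^(89.4/10) = 870963589.9561
  Source 3: 10^(67.7/10) = 5888436.5536
  Source 4: 10^(79.8/10) = 95499258.6021
  Source 5: 10^(56.9/10) = 489778.8194
Sum of linear values = 972948215.8617
L_total = 10 * log10(972948215.8617) = 89.88

89.88 dB


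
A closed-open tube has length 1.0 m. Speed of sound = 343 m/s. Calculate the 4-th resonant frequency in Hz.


Given values:
  Tube type: closed-open, L = 1.0 m, c = 343 m/s, n = 4
Formula: f_n = (2n - 1) * c / (4 * L)
Compute 2n - 1 = 2*4 - 1 = 7
Compute 4 * L = 4 * 1.0 = 4.0
f = 7 * 343 / 4.0
f = 600.25

600.25 Hz


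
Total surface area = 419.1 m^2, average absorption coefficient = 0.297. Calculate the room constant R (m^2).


Given values:
  S = 419.1 m^2, alpha = 0.297
Formula: R = S * alpha / (1 - alpha)
Numerator: 419.1 * 0.297 = 124.4727
Denominator: 1 - 0.297 = 0.703
R = 124.4727 / 0.703 = 177.06

177.06 m^2


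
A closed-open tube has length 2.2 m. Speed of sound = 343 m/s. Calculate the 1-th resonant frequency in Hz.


Given values:
  Tube type: closed-open, L = 2.2 m, c = 343 m/s, n = 1
Formula: f_n = (2n - 1) * c / (4 * L)
Compute 2n - 1 = 2*1 - 1 = 1
Compute 4 * L = 4 * 2.2 = 8.8
f = 1 * 343 / 8.8
f = 38.98

38.98 Hz


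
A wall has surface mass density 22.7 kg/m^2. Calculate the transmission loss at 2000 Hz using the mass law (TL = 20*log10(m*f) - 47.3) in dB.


Given values:
  m = 22.7 kg/m^2, f = 2000 Hz
Formula: TL = 20 * log10(m * f) - 47.3
Compute m * f = 22.7 * 2000 = 45400.0
Compute log10(45400.0) = 4.657056
Compute 20 * 4.657056 = 93.1411
TL = 93.1411 - 47.3 = 45.84

45.84 dB


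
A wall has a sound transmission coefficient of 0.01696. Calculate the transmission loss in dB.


Given values:
  tau = 0.01696
Formula: TL = 10 * log10(1 / tau)
Compute 1 / tau = 1 / 0.01696 = 58.9623
Compute log10(58.9623) = 1.770574
TL = 10 * 1.770574 = 17.71

17.71 dB


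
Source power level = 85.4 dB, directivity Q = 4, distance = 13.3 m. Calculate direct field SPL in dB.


Given values:
  Lw = 85.4 dB, Q = 4, r = 13.3 m
Formula: SPL = Lw + 10 * log10(Q / (4 * pi * r^2))
Compute 4 * pi * r^2 = 4 * pi * 13.3^2 = 2222.8653
Compute Q / denom = 4 / 2222.8653 = 0.00179948
Compute 10 * log10(0.00179948) = -27.4485
SPL = 85.4 + (-27.4485) = 57.95

57.95 dB


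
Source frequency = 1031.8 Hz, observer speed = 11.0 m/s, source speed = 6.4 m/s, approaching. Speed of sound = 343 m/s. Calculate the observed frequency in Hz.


Given values:
  f_s = 1031.8 Hz, v_o = 11.0 m/s, v_s = 6.4 m/s
  Direction: approaching
Formula: f_o = f_s * (c + v_o) / (c - v_s)
Numerator: c + v_o = 343 + 11.0 = 354.0
Denominator: c - v_s = 343 - 6.4 = 336.6
f_o = 1031.8 * 354.0 / 336.6 = 1085.14

1085.14 Hz


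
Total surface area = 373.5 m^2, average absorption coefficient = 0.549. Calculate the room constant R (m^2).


Given values:
  S = 373.5 m^2, alpha = 0.549
Formula: R = S * alpha / (1 - alpha)
Numerator: 373.5 * 0.549 = 205.0515
Denominator: 1 - 0.549 = 0.451
R = 205.0515 / 0.451 = 454.66

454.66 m^2


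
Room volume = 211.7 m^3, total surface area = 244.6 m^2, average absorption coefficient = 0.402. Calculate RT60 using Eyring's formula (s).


Given values:
  V = 211.7 m^3, S = 244.6 m^2, alpha = 0.402
Formula: RT60 = 0.161 * V / (-S * ln(1 - alpha))
Compute ln(1 - 0.402) = ln(0.598) = -0.514165
Denominator: -244.6 * -0.514165 = 125.7648
Numerator: 0.161 * 211.7 = 34.0837
RT60 = 34.0837 / 125.7648 = 0.271

0.271 s


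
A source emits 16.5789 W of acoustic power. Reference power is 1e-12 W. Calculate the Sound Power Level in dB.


Given values:
  W = 16.5789 W
  W_ref = 1e-12 W
Formula: SWL = 10 * log10(W / W_ref)
Compute ratio: W / W_ref = 16578900000000
Compute log10: log10(16578900000000) = 13.219556
Multiply: SWL = 10 * 13.219556 = 132.2

132.2 dB


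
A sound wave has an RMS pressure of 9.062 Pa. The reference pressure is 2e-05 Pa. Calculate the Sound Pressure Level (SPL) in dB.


Given values:
  p = 9.062 Pa
  p_ref = 2e-05 Pa
Formula: SPL = 20 * log10(p / p_ref)
Compute ratio: p / p_ref = 9.062 / 2e-05 = 453100
Compute log10: log10(453100) = 5.656194
Multiply: SPL = 20 * 5.656194 = 113.12

113.12 dB


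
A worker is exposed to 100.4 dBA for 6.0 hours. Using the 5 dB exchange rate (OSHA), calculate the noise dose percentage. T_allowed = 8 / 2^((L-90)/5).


Given values:
  L = 100.4 dBA, T = 6.0 hours
Formula: T_allowed = 8 / 2^((L - 90) / 5)
Compute exponent: (100.4 - 90) / 5 = 2.08
Compute 2^(2.08) = 4.228072
T_allowed = 8 / 4.228072 = 1.892115 hours
Dose = (T / T_allowed) * 100
Dose = (6.0 / 1.892115) * 100 = 317.11

317.11 %


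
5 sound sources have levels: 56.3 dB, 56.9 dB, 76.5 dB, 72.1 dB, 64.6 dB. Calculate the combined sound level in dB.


Formula: L_total = 10 * log10( sum(10^(Li/10)) )
  Source 1: 10^(56.3/10) = 426579.5188
  Source 2: 10^(56.9/10) = 489778.8194
  Source 3: 10^(76.5/10) = 44668359.2151
  Source 4: 10^(72.1/10) = 16218100.9736
  Source 5: 10^(64.6/10) = 2884031.5031
Sum of linear values = 64686850.03
L_total = 10 * log10(64686850.03) = 78.11

78.11 dB


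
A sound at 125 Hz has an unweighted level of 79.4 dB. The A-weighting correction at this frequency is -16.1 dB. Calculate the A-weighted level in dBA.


Given values:
  SPL = 79.4 dB
  A-weighting at 125 Hz = -16.1 dB
Formula: L_A = SPL + A_weight
L_A = 79.4 + (-16.1)
L_A = 63.3

63.3 dBA


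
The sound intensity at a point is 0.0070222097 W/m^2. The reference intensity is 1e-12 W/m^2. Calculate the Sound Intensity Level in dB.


Given values:
  I = 0.0070222097 W/m^2
  I_ref = 1e-12 W/m^2
Formula: SIL = 10 * log10(I / I_ref)
Compute ratio: I / I_ref = 7022209700
Compute log10: log10(7022209700) = 9.846474
Multiply: SIL = 10 * 9.846474 = 98.46

98.46 dB


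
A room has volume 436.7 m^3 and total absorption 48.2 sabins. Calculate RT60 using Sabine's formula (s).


Given values:
  V = 436.7 m^3
  A = 48.2 sabins
Formula: RT60 = 0.161 * V / A
Numerator: 0.161 * 436.7 = 70.3087
RT60 = 70.3087 / 48.2 = 1.459

1.459 s


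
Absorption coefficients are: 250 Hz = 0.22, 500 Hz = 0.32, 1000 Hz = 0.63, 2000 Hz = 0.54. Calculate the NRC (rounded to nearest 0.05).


Given values:
  a_250 = 0.22, a_500 = 0.32
  a_1000 = 0.63, a_2000 = 0.54
Formula: NRC = (a250 + a500 + a1000 + a2000) / 4
Sum = 0.22 + 0.32 + 0.63 + 0.54 = 1.71
NRC = 1.71 / 4 = 0.4275
Rounded to nearest 0.05: 0.45

0.45


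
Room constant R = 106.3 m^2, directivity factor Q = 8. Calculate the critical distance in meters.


Given values:
  R = 106.3 m^2, Q = 8
Formula: d_c = 0.141 * sqrt(Q * R)
Compute Q * R = 8 * 106.3 = 850.4
Compute sqrt(850.4) = 29.1616
d_c = 0.141 * 29.1616 = 4.112

4.112 m


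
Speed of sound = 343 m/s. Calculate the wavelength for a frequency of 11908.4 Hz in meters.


Given values:
  c = 343 m/s, f = 11908.4 Hz
Formula: lambda = c / f
lambda = 343 / 11908.4
lambda = 0.0288

0.0288 m


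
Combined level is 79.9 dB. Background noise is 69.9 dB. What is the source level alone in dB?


Given values:
  L_total = 79.9 dB, L_bg = 69.9 dB
Formula: L_source = 10 * log10(10^(L_total/10) - 10^(L_bg/10))
Convert to linear:
  10^(79.9/10) = 97723722.0956
  10^(69.9/10) = 9772372.2096
Difference: 97723722.0956 - 9772372.2096 = 87951349.886
L_source = 10 * log10(87951349.886) = 79.44

79.44 dB


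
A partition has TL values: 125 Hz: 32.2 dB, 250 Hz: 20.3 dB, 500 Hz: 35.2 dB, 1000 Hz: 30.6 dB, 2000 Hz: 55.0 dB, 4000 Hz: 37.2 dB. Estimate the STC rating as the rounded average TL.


Given TL values at each frequency:
  125 Hz: 32.2 dB
  250 Hz: 20.3 dB
  500 Hz: 35.2 dB
  1000 Hz: 30.6 dB
  2000 Hz: 55.0 dB
  4000 Hz: 37.2 dB
Formula: STC ~ round(average of TL values)
Sum = 32.2 + 20.3 + 35.2 + 30.6 + 55.0 + 37.2 = 210.5
Average = 210.5 / 6 = 35.08
Rounded: 35

35


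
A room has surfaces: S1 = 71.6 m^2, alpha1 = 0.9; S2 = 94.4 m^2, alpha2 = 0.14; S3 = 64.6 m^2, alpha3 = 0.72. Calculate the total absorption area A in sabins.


Given surfaces:
  Surface 1: 71.6 * 0.9 = 64.44
  Surface 2: 94.4 * 0.14 = 13.216
  Surface 3: 64.6 * 0.72 = 46.512
Formula: A = sum(Si * alpha_i)
A = 64.44 + 13.216 + 46.512
A = 124.17

124.17 sabins


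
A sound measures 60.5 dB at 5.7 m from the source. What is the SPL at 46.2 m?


Given values:
  SPL1 = 60.5 dB, r1 = 5.7 m, r2 = 46.2 m
Formula: SPL2 = SPL1 - 20 * log10(r2 / r1)
Compute ratio: r2 / r1 = 46.2 / 5.7 = 8.1053
Compute log10: log10(8.1053) = 0.908769
Compute drop: 20 * 0.908769 = 18.1754
SPL2 = 60.5 - 18.1754 = 42.32

42.32 dB


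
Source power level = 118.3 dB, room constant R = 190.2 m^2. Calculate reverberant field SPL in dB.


Given values:
  Lw = 118.3 dB, R = 190.2 m^2
Formula: SPL = Lw + 10 * log10(4 / R)
Compute 4 / R = 4 / 190.2 = 0.02103
Compute 10 * log10(0.02103) = -16.7716
SPL = 118.3 + (-16.7716) = 101.53

101.53 dB


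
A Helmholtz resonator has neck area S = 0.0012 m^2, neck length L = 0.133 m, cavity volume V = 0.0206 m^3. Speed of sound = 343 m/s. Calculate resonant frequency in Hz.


Given values:
  S = 0.0012 m^2, L = 0.133 m, V = 0.0206 m^3, c = 343 m/s
Formula: f = (c / (2*pi)) * sqrt(S / (V * L))
Compute V * L = 0.0206 * 0.133 = 0.0027398
Compute S / (V * L) = 0.0012 / 0.0027398 = 0.438
Compute sqrt(0.438) = 0.661816
Compute c / (2*pi) = 343 / 6.283185 = 54.590148
f = 54.590148 * 0.661816 = 36.13

36.13 Hz


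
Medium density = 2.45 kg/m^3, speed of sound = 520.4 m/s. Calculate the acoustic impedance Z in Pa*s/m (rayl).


Given values:
  rho = 2.45 kg/m^3
  c = 520.4 m/s
Formula: Z = rho * c
Z = 2.45 * 520.4
Z = 1274.98

1274.98 rayl


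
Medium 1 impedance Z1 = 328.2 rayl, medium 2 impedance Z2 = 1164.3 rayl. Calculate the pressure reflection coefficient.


Given values:
  Z1 = 328.2 rayl, Z2 = 1164.3 rayl
Formula: R = (Z2 - Z1) / (Z2 + Z1)
Numerator: Z2 - Z1 = 1164.3 - 328.2 = 836.1
Denominator: Z2 + Z1 = 1164.3 + 328.2 = 1492.5
R = 836.1 / 1492.5 = 0.5602

0.5602


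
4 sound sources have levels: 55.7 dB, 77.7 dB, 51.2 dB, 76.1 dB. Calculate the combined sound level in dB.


Formula: L_total = 10 * log10( sum(10^(Li/10)) )
  Source 1: 10^(55.7/10) = 371535.2291
  Source 2: 10^(77.7/10) = 58884365.5356
  Source 3: 10^(51.2/10) = 131825.6739
  Source 4: 10^(76.1/10) = 40738027.7804
Sum of linear values = 100125754.219
L_total = 10 * log10(100125754.219) = 80.01

80.01 dB


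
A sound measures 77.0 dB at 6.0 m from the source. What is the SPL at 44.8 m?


Given values:
  SPL1 = 77.0 dB, r1 = 6.0 m, r2 = 44.8 m
Formula: SPL2 = SPL1 - 20 * log10(r2 / r1)
Compute ratio: r2 / r1 = 44.8 / 6.0 = 7.4667
Compute log10: log10(7.4667) = 0.873129
Compute drop: 20 * 0.873129 = 17.4626
SPL2 = 77.0 - 17.4626 = 59.54

59.54 dB


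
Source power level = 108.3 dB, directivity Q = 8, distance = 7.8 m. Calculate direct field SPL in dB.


Given values:
  Lw = 108.3 dB, Q = 8, r = 7.8 m
Formula: SPL = Lw + 10 * log10(Q / (4 * pi * r^2))
Compute 4 * pi * r^2 = 4 * pi * 7.8^2 = 764.538
Compute Q / denom = 8 / 764.538 = 0.01046384
Compute 10 * log10(0.01046384) = -19.8031
SPL = 108.3 + (-19.8031) = 88.5

88.5 dB


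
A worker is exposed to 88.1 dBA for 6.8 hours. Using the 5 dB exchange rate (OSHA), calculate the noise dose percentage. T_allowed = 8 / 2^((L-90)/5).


Given values:
  L = 88.1 dBA, T = 6.8 hours
Formula: T_allowed = 8 / 2^((L - 90) / 5)
Compute exponent: (88.1 - 90) / 5 = -0.38
Compute 2^(-0.38) = 0.768438
T_allowed = 8 / 0.768438 = 10.410729 hours
Dose = (T / T_allowed) * 100
Dose = (6.8 / 10.410729) * 100 = 65.32

65.32 %


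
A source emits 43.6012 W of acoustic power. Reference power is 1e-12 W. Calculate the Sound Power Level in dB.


Given values:
  W = 43.6012 W
  W_ref = 1e-12 W
Formula: SWL = 10 * log10(W / W_ref)
Compute ratio: W / W_ref = 43601200000000
Compute log10: log10(43601200000000) = 13.639498
Multiply: SWL = 10 * 13.639498 = 136.39

136.39 dB


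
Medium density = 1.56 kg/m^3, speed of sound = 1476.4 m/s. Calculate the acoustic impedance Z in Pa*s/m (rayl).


Given values:
  rho = 1.56 kg/m^3
  c = 1476.4 m/s
Formula: Z = rho * c
Z = 1.56 * 1476.4
Z = 2303.18

2303.18 rayl


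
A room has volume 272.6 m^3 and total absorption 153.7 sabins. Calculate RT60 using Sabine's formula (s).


Given values:
  V = 272.6 m^3
  A = 153.7 sabins
Formula: RT60 = 0.161 * V / A
Numerator: 0.161 * 272.6 = 43.8886
RT60 = 43.8886 / 153.7 = 0.286

0.286 s


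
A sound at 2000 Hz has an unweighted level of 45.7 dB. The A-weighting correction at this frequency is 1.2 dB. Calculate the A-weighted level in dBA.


Given values:
  SPL = 45.7 dB
  A-weighting at 2000 Hz = 1.2 dB
Formula: L_A = SPL + A_weight
L_A = 45.7 + (1.2)
L_A = 46.9

46.9 dBA


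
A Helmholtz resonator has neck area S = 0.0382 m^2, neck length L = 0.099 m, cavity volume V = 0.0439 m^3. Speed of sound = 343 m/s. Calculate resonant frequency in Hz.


Given values:
  S = 0.0382 m^2, L = 0.099 m, V = 0.0439 m^3, c = 343 m/s
Formula: f = (c / (2*pi)) * sqrt(S / (V * L))
Compute V * L = 0.0439 * 0.099 = 0.0043461
Compute S / (V * L) = 0.0382 / 0.0043461 = 8.7895
Compute sqrt(8.7895) = 2.964709
Compute c / (2*pi) = 343 / 6.283185 = 54.590148
f = 54.590148 * 2.964709 = 161.84

161.84 Hz


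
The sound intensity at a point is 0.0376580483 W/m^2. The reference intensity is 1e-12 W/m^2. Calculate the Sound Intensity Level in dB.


Given values:
  I = 0.0376580483 W/m^2
  I_ref = 1e-12 W/m^2
Formula: SIL = 10 * log10(I / I_ref)
Compute ratio: I / I_ref = 37658048300
Compute log10: log10(37658048300) = 10.575858
Multiply: SIL = 10 * 10.575858 = 105.76

105.76 dB


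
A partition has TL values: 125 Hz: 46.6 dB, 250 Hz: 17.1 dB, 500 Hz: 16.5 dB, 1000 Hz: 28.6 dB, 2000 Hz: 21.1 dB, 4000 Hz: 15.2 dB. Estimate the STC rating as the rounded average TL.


Given TL values at each frequency:
  125 Hz: 46.6 dB
  250 Hz: 17.1 dB
  500 Hz: 16.5 dB
  1000 Hz: 28.6 dB
  2000 Hz: 21.1 dB
  4000 Hz: 15.2 dB
Formula: STC ~ round(average of TL values)
Sum = 46.6 + 17.1 + 16.5 + 28.6 + 21.1 + 15.2 = 145.1
Average = 145.1 / 6 = 24.18
Rounded: 24

24


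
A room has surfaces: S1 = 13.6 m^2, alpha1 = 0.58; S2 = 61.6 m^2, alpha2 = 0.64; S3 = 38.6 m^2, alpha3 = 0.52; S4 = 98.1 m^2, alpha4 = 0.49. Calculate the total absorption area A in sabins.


Given surfaces:
  Surface 1: 13.6 * 0.58 = 7.888
  Surface 2: 61.6 * 0.64 = 39.424
  Surface 3: 38.6 * 0.52 = 20.072
  Surface 4: 98.1 * 0.49 = 48.069
Formula: A = sum(Si * alpha_i)
A = 7.888 + 39.424 + 20.072 + 48.069
A = 115.45

115.45 sabins


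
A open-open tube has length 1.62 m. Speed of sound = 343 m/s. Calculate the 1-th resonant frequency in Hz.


Given values:
  Tube type: open-open, L = 1.62 m, c = 343 m/s, n = 1
Formula: f_n = n * c / (2 * L)
Compute 2 * L = 2 * 1.62 = 3.24
f = 1 * 343 / 3.24
f = 105.86

105.86 Hz


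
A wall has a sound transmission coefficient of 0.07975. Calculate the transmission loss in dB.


Given values:
  tau = 0.07975
Formula: TL = 10 * log10(1 / tau)
Compute 1 / tau = 1 / 0.07975 = 12.5392
Compute log10(12.5392) = 1.09827
TL = 10 * 1.09827 = 10.98

10.98 dB


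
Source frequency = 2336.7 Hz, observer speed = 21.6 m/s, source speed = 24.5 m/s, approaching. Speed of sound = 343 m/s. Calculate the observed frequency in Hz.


Given values:
  f_s = 2336.7 Hz, v_o = 21.6 m/s, v_s = 24.5 m/s
  Direction: approaching
Formula: f_o = f_s * (c + v_o) / (c - v_s)
Numerator: c + v_o = 343 + 21.6 = 364.6
Denominator: c - v_s = 343 - 24.5 = 318.5
f_o = 2336.7 * 364.6 / 318.5 = 2674.92

2674.92 Hz


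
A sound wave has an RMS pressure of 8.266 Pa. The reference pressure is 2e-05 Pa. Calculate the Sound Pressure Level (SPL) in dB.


Given values:
  p = 8.266 Pa
  p_ref = 2e-05 Pa
Formula: SPL = 20 * log10(p / p_ref)
Compute ratio: p / p_ref = 8.266 / 2e-05 = 413300
Compute log10: log10(413300) = 5.616265
Multiply: SPL = 20 * 5.616265 = 112.33

112.33 dB


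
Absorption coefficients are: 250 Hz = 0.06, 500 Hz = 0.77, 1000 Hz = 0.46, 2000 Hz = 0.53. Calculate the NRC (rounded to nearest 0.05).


Given values:
  a_250 = 0.06, a_500 = 0.77
  a_1000 = 0.46, a_2000 = 0.53
Formula: NRC = (a250 + a500 + a1000 + a2000) / 4
Sum = 0.06 + 0.77 + 0.46 + 0.53 = 1.82
NRC = 1.82 / 4 = 0.455
Rounded to nearest 0.05: 0.45

0.45


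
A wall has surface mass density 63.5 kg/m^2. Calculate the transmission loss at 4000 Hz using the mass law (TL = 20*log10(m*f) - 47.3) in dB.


Given values:
  m = 63.5 kg/m^2, f = 4000 Hz
Formula: TL = 20 * log10(m * f) - 47.3
Compute m * f = 63.5 * 4000 = 254000.0
Compute log10(254000.0) = 5.404834
Compute 20 * 5.404834 = 108.0967
TL = 108.0967 - 47.3 = 60.8

60.8 dB


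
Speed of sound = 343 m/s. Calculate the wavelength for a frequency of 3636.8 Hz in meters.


Given values:
  c = 343 m/s, f = 3636.8 Hz
Formula: lambda = c / f
lambda = 343 / 3636.8
lambda = 0.0943

0.0943 m


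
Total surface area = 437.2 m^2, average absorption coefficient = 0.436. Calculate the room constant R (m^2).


Given values:
  S = 437.2 m^2, alpha = 0.436
Formula: R = S * alpha / (1 - alpha)
Numerator: 437.2 * 0.436 = 190.6192
Denominator: 1 - 0.436 = 0.564
R = 190.6192 / 0.564 = 337.98

337.98 m^2


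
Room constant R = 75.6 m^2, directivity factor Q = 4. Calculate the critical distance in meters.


Given values:
  R = 75.6 m^2, Q = 4
Formula: d_c = 0.141 * sqrt(Q * R)
Compute Q * R = 4 * 75.6 = 302.4
Compute sqrt(302.4) = 17.3897
d_c = 0.141 * 17.3897 = 2.452

2.452 m


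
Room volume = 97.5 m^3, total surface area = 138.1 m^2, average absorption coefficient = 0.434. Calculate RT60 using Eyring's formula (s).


Given values:
  V = 97.5 m^3, S = 138.1 m^2, alpha = 0.434
Formula: RT60 = 0.161 * V / (-S * ln(1 - alpha))
Compute ln(1 - 0.434) = ln(0.566) = -0.569161
Denominator: -138.1 * -0.569161 = 78.6011
Numerator: 0.161 * 97.5 = 15.6975
RT60 = 15.6975 / 78.6011 = 0.2

0.2 s


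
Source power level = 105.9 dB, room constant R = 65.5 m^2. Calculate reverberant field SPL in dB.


Given values:
  Lw = 105.9 dB, R = 65.5 m^2
Formula: SPL = Lw + 10 * log10(4 / R)
Compute 4 / R = 4 / 65.5 = 0.061069
Compute 10 * log10(0.061069) = -12.1418
SPL = 105.9 + (-12.1418) = 93.76

93.76 dB


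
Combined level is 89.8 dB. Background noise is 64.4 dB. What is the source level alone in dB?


Given values:
  L_total = 89.8 dB, L_bg = 64.4 dB
Formula: L_source = 10 * log10(10^(L_total/10) - 10^(L_bg/10))
Convert to linear:
  10^(89.8/10) = 954992586.0214
  10^(64.4/10) = 2754228.7033
Difference: 954992586.0214 - 2754228.7033 = 952238357.3181
L_source = 10 * log10(952238357.3181) = 89.79

89.79 dB


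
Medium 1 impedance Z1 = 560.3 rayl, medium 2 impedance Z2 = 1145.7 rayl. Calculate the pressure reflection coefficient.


Given values:
  Z1 = 560.3 rayl, Z2 = 1145.7 rayl
Formula: R = (Z2 - Z1) / (Z2 + Z1)
Numerator: Z2 - Z1 = 1145.7 - 560.3 = 585.4
Denominator: Z2 + Z1 = 1145.7 + 560.3 = 1706.0
R = 585.4 / 1706.0 = 0.3431

0.3431


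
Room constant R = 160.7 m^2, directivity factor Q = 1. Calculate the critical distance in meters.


Given values:
  R = 160.7 m^2, Q = 1
Formula: d_c = 0.141 * sqrt(Q * R)
Compute Q * R = 1 * 160.7 = 160.7
Compute sqrt(160.7) = 12.6768
d_c = 0.141 * 12.6768 = 1.787

1.787 m


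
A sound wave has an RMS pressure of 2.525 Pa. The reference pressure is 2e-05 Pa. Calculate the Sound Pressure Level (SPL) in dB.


Given values:
  p = 2.525 Pa
  p_ref = 2e-05 Pa
Formula: SPL = 20 * log10(p / p_ref)
Compute ratio: p / p_ref = 2.525 / 2e-05 = 126250
Compute log10: log10(126250) = 5.101231
Multiply: SPL = 20 * 5.101231 = 102.02

102.02 dB


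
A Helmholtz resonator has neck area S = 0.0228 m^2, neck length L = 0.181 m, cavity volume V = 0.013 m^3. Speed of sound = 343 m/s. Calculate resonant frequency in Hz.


Given values:
  S = 0.0228 m^2, L = 0.181 m, V = 0.013 m^3, c = 343 m/s
Formula: f = (c / (2*pi)) * sqrt(S / (V * L))
Compute V * L = 0.013 * 0.181 = 0.002353
Compute S / (V * L) = 0.0228 / 0.002353 = 9.6898
Compute sqrt(9.6898) = 3.112844
Compute c / (2*pi) = 343 / 6.283185 = 54.590148
f = 54.590148 * 3.112844 = 169.93

169.93 Hz


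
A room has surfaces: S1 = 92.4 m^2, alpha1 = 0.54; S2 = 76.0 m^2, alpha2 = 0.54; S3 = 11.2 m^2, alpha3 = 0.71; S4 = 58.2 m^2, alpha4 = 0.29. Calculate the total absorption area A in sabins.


Given surfaces:
  Surface 1: 92.4 * 0.54 = 49.896
  Surface 2: 76.0 * 0.54 = 41.04
  Surface 3: 11.2 * 0.71 = 7.952
  Surface 4: 58.2 * 0.29 = 16.878
Formula: A = sum(Si * alpha_i)
A = 49.896 + 41.04 + 7.952 + 16.878
A = 115.77

115.77 sabins


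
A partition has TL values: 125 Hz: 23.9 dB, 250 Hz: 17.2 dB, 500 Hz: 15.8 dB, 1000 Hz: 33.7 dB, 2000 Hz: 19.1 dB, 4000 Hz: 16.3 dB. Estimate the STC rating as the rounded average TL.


Given TL values at each frequency:
  125 Hz: 23.9 dB
  250 Hz: 17.2 dB
  500 Hz: 15.8 dB
  1000 Hz: 33.7 dB
  2000 Hz: 19.1 dB
  4000 Hz: 16.3 dB
Formula: STC ~ round(average of TL values)
Sum = 23.9 + 17.2 + 15.8 + 33.7 + 19.1 + 16.3 = 126.0
Average = 126.0 / 6 = 21.0
Rounded: 21

21


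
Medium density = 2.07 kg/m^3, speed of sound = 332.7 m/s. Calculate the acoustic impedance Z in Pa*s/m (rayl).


Given values:
  rho = 2.07 kg/m^3
  c = 332.7 m/s
Formula: Z = rho * c
Z = 2.07 * 332.7
Z = 688.69

688.69 rayl


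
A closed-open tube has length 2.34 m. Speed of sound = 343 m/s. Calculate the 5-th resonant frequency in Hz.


Given values:
  Tube type: closed-open, L = 2.34 m, c = 343 m/s, n = 5
Formula: f_n = (2n - 1) * c / (4 * L)
Compute 2n - 1 = 2*5 - 1 = 9
Compute 4 * L = 4 * 2.34 = 9.36
f = 9 * 343 / 9.36
f = 329.81

329.81 Hz


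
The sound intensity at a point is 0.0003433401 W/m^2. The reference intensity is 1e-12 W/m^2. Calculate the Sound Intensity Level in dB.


Given values:
  I = 0.0003433401 W/m^2
  I_ref = 1e-12 W/m^2
Formula: SIL = 10 * log10(I / I_ref)
Compute ratio: I / I_ref = 343340100
Compute log10: log10(343340100) = 8.535725
Multiply: SIL = 10 * 8.535725 = 85.36

85.36 dB


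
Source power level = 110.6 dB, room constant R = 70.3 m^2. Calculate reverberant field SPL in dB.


Given values:
  Lw = 110.6 dB, R = 70.3 m^2
Formula: SPL = Lw + 10 * log10(4 / R)
Compute 4 / R = 4 / 70.3 = 0.056899
Compute 10 * log10(0.056899) = -12.449
SPL = 110.6 + (-12.449) = 98.15

98.15 dB


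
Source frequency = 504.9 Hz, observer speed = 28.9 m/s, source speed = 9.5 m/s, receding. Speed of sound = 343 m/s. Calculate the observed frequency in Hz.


Given values:
  f_s = 504.9 Hz, v_o = 28.9 m/s, v_s = 9.5 m/s
  Direction: receding
Formula: f_o = f_s * (c - v_o) / (c + v_s)
Numerator: c - v_o = 343 - 28.9 = 314.1
Denominator: c + v_s = 343 + 9.5 = 352.5
f_o = 504.9 * 314.1 / 352.5 = 449.9

449.9 Hz


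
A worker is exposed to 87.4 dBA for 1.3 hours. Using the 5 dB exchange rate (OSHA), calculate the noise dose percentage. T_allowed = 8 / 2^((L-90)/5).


Given values:
  L = 87.4 dBA, T = 1.3 hours
Formula: T_allowed = 8 / 2^((L - 90) / 5)
Compute exponent: (87.4 - 90) / 5 = -0.52
Compute 2^(-0.52) = 0.697372
T_allowed = 8 / 0.697372 = 11.471639 hours
Dose = (T / T_allowed) * 100
Dose = (1.3 / 11.471639) * 100 = 11.33

11.33 %


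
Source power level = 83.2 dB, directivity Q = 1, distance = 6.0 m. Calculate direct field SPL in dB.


Given values:
  Lw = 83.2 dB, Q = 1, r = 6.0 m
Formula: SPL = Lw + 10 * log10(Q / (4 * pi * r^2))
Compute 4 * pi * r^2 = 4 * pi * 6.0^2 = 452.3893
Compute Q / denom = 1 / 452.3893 = 0.00221049
Compute 10 * log10(0.00221049) = -26.5551
SPL = 83.2 + (-26.5551) = 56.64

56.64 dB


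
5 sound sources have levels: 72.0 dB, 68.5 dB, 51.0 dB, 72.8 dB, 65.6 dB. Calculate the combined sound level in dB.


Formula: L_total = 10 * log10( sum(10^(Li/10)) )
  Source 1: 10^(72.0/10) = 15848931.9246
  Source 2: 10^(68.5/10) = 7079457.8438
  Source 3: 10^(51.0/10) = 125892.5412
  Source 4: 10^(72.8/10) = 19054607.1796
  Source 5: 10^(65.6/10) = 3630780.5477
Sum of linear values = 45739670.0369
L_total = 10 * log10(45739670.0369) = 76.6

76.6 dB


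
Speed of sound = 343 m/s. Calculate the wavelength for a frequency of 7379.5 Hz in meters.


Given values:
  c = 343 m/s, f = 7379.5 Hz
Formula: lambda = c / f
lambda = 343 / 7379.5
lambda = 0.0465

0.0465 m


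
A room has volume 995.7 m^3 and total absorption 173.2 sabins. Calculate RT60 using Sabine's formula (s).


Given values:
  V = 995.7 m^3
  A = 173.2 sabins
Formula: RT60 = 0.161 * V / A
Numerator: 0.161 * 995.7 = 160.3077
RT60 = 160.3077 / 173.2 = 0.926

0.926 s


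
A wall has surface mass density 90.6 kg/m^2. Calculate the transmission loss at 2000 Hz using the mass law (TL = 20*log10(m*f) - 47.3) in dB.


Given values:
  m = 90.6 kg/m^2, f = 2000 Hz
Formula: TL = 20 * log10(m * f) - 47.3
Compute m * f = 90.6 * 2000 = 181200.0
Compute log10(181200.0) = 5.258158
Compute 20 * 5.258158 = 105.1632
TL = 105.1632 - 47.3 = 57.86

57.86 dB


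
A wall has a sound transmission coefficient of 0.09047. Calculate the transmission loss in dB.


Given values:
  tau = 0.09047
Formula: TL = 10 * log10(1 / tau)
Compute 1 / tau = 1 / 0.09047 = 11.0534
Compute log10(11.0534) = 1.043496
TL = 10 * 1.043496 = 10.43

10.43 dB


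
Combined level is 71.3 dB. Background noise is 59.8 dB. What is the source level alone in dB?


Given values:
  L_total = 71.3 dB, L_bg = 59.8 dB
Formula: L_source = 10 * log10(10^(L_total/10) - 10^(L_bg/10))
Convert to linear:
  10^(71.3/10) = 13489628.8259
  10^(59.8/10) = 954992.586
Difference: 13489628.8259 - 954992.586 = 12534636.2399
L_source = 10 * log10(12534636.2399) = 70.98

70.98 dB


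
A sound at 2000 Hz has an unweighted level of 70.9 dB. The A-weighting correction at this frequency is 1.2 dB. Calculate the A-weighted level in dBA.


Given values:
  SPL = 70.9 dB
  A-weighting at 2000 Hz = 1.2 dB
Formula: L_A = SPL + A_weight
L_A = 70.9 + (1.2)
L_A = 72.1

72.1 dBA


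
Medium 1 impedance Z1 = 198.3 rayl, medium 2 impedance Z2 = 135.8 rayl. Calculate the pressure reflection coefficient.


Given values:
  Z1 = 198.3 rayl, Z2 = 135.8 rayl
Formula: R = (Z2 - Z1) / (Z2 + Z1)
Numerator: Z2 - Z1 = 135.8 - 198.3 = -62.5
Denominator: Z2 + Z1 = 135.8 + 198.3 = 334.1
R = -62.5 / 334.1 = -0.1871

-0.1871


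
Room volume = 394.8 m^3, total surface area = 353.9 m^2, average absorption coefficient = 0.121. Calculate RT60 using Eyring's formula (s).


Given values:
  V = 394.8 m^3, S = 353.9 m^2, alpha = 0.121
Formula: RT60 = 0.161 * V / (-S * ln(1 - alpha))
Compute ln(1 - 0.121) = ln(0.879) = -0.12897
Denominator: -353.9 * -0.12897 = 45.6425
Numerator: 0.161 * 394.8 = 63.5628
RT60 = 63.5628 / 45.6425 = 1.393

1.393 s


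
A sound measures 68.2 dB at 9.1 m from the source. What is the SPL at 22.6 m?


Given values:
  SPL1 = 68.2 dB, r1 = 9.1 m, r2 = 22.6 m
Formula: SPL2 = SPL1 - 20 * log10(r2 / r1)
Compute ratio: r2 / r1 = 22.6 / 9.1 = 2.4835
Compute log10: log10(2.4835) = 0.395064
Compute drop: 20 * 0.395064 = 7.9013
SPL2 = 68.2 - 7.9013 = 60.3

60.3 dB


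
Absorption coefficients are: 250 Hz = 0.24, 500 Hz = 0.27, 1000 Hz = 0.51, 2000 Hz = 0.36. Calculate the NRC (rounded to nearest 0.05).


Given values:
  a_250 = 0.24, a_500 = 0.27
  a_1000 = 0.51, a_2000 = 0.36
Formula: NRC = (a250 + a500 + a1000 + a2000) / 4
Sum = 0.24 + 0.27 + 0.51 + 0.36 = 1.38
NRC = 1.38 / 4 = 0.345
Rounded to nearest 0.05: 0.35

0.35
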